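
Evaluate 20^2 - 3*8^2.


x^2 - d*y^2
= 20^2 - 3*8^2
= 400 - 192
= 208

208


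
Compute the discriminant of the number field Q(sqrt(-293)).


For K = Q(sqrt(d)) with d squarefree: disc(K) = d if d = 1 mod 4, and disc(K) = 4d if d = 2 or 3 mod 4.
Here d = -293, and d mod 4 = 3.
d = 3 mod 4, not 1 (O_K = Z[sqrt(d)]), so disc(K) = 4d = 4 * (-293) = -1172

-1172


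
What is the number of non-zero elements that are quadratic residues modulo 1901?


For prime p, the number of non-zero quadratic residues is (p-1)/2.
= (1901-1)/2
= 950

950


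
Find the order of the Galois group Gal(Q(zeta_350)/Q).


|Gal(Q(zeta_350)/Q)| = phi(350)
= 120

120


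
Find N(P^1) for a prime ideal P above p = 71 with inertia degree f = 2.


N(P^a) = p^(a*f)
= 71^(1*2)
= 71^2
= 5041

5041


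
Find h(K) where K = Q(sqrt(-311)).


K = Q(sqrt(-311)). d mod 4 = 1, so D = disc(K) = d = -311
h(K) equals the number of primitive reduced positive-definite forms (a, b, c) = a*x^2 + b*x*y + c*y^2 with b^2 - 4ac = D,
where reduced means |b| <= a <= c, with b >= 0 whenever |b| = a or a = c, and primitive means gcd(a, b, c) = 1.
Reduced forces 3a^2 <= |D| = 311, so 1 <= a <= 10; b must have the parity of D, and c = (b^2 - D)/(4a) must be an integer >= a.
Enumerate a = 1..10, b in [-a, a]:
  a=1: (1, 1, 78)  [1]
  a=2: (2, -1, 39), (2, 1, 39)  [2]
  a=3: (3, -1, 26), (3, 1, 26)  [2]
  a=4: (4, -3, 20), (4, 3, 20)  [2]
  a=5: (5, -3, 16), (5, 3, 16)  [2]
  a=6: (6, -5, 14), (6, -1, 13), (6, 1, 13), (6, 5, 14)  [4]
  a=7: (7, -5, 12), (7, 5, 12)  [2]
  a=8: (8, -3, 10), (8, 3, 10)  [2]
  a=9: (9, -7, 10), (9, 7, 10)  [2]
  a=10: none
Total reduced forms: 1 + 2 + 2 + 2 + 2 + 4 + 2 + 2 + 2 = 19
h = 19

19


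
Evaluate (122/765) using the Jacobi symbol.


Compute (122/765) via quadratic reciprocity:
  pull out 2: (2/765) = -1  (since 765 mod 8 = 5)
  reciprocity: (61/765) -> +(765/61)
  reduce: (33/61)
  reciprocity: (33/61) -> +(61/33)
  reduce: (28/33)
  pull out 2: (2/33) = +1  (since 33 mod 8 = 1)
  pull out 2: (2/33) = +1  (since 33 mod 8 = 1)
  reciprocity: (7/33) -> +(33/7)
  reduce: (5/7)
  reciprocity: (5/7) -> +(7/5)
  reduce: (2/5)
  pull out 2: (2/5) = -1  (since 5 mod 8 = 5)
  (1/5) = 1
Product of signs = 1

1


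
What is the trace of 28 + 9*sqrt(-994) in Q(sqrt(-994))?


Tr(a + b*sqrt(d)) = (a + b*sqrt(d)) + (a - b*sqrt(d)) = 2a
= 2 * (28)
= 56

56


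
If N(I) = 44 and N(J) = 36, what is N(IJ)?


N(IJ) = N(I) * N(J)
= 44 * 36
= 1584

1584


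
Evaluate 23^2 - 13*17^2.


x^2 - d*y^2
= 23^2 - 13*17^2
= 529 - 3757
= -3228

-3228


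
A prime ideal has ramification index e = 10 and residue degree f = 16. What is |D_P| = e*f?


|D_P| = e * f
= 10 * 16
= 160

160


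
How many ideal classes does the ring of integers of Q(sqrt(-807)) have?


K = Q(sqrt(-807)). d mod 4 = 1, so D = disc(K) = d = -807
h(K) equals the number of primitive reduced positive-definite forms (a, b, c) = a*x^2 + b*x*y + c*y^2 with b^2 - 4ac = D,
where reduced means |b| <= a <= c, with b >= 0 whenever |b| = a or a = c, and primitive means gcd(a, b, c) = 1.
Reduced forces 3a^2 <= |D| = 807, so 1 <= a <= 16; b must have the parity of D, and c = (b^2 - D)/(4a) must be an integer >= a.
Enumerate a = 1..16, b in [-a, a]:
  a=1: (1, 1, 202)  [1]
  a=2: (2, -1, 101), (2, 1, 101)  [2]
  a=3: (3, 3, 68)  [1]
  a=4: (4, -3, 51), (4, 3, 51)  [2]
  a=5: none
  a=6: (6, -3, 34), (6, 3, 34)  [2]
  a=7: none
  a=8: (8, -5, 26), (8, 5, 26)  [2]
  a=9..11: none
  a=12: (12, -3, 17), (12, 3, 17)  [2]
  a=13: (13, -5, 16), (13, 5, 16)  [2]
  a=14..16: none
Total reduced forms: 1 + 2 + 1 + 2 + 2 + 2 + 2 + 2 = 14
h = 14

14


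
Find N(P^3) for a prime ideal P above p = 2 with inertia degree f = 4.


N(P^a) = p^(a*f)
= 2^(3*4)
= 2^12
= 4096

4096


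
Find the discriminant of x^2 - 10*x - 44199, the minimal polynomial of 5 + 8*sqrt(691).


The element 5 + 8*sqrt(691) has minimal polynomial:
x^2 - 10*x - 44199
Discriminant = (-10)^2 - 4*(-44199)
= 100 + 176796
= 176896

176896


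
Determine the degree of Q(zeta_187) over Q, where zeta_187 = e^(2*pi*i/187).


The degree equals Euler's totient phi(187).
187 = 11 * 17
phi(187) = 160

160


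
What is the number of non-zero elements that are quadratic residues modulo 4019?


For prime p, the number of non-zero quadratic residues is (p-1)/2.
= (4019-1)/2
= 2009

2009


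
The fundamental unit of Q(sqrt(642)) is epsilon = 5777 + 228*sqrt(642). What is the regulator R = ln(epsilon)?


epsilon = 5777 + 228*sqrt(642)
= 11553.9999
R = ln(11553.9999)
= 9.3548

9.3548


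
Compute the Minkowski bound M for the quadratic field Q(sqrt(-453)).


d = -453, d mod 4 = 3, so disc(K) = 4d = -1812; |disc(K)| = 1812
Imaginary quadratic field, so n = 2, s = r2 = 1, r1 = 0
M = (n!/n^n) * (4/pi)^s * sqrt(|disc(K)|) = (2!/2^2) * (4/pi)^1 * sqrt(1812)
= 0.5 * 1.273240 * 42.567593
= 27.0994

27.0994


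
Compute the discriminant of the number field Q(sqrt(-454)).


For K = Q(sqrt(d)) with d squarefree: disc(K) = d if d = 1 mod 4, and disc(K) = 4d if d = 2 or 3 mod 4.
Here d = -454, and d mod 4 = 2.
d = 2 mod 4, not 1 (O_K = Z[sqrt(d)]), so disc(K) = 4d = 4 * (-454) = -1816

-1816


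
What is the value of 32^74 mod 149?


p = 149 is prime and the exponent is (p-1)/2 = 74, so by Euler's criterion 32^74 = (32/149) = +1 or -1 mod 149.
Compute by square-and-multiply:
  74 = 64 + 8 + 2 (binary 1001010)
  Repeated squaring mod 149: 32^1 = 32, 32^2 = 130, 32^4 = 63, 32^8 = 95, 32^16 = 85, 32^32 = 73, 32^64 = 114
  32^74 = 32^64 * 32^8 * 32^2 = 114 * 95 * 130 mod 149
    114 * 95 = 10830 = 102 mod 149
    102 * 130 = 13260 = 148 mod 149
  32^74 = 148 mod 149
Result 148 = p - 1 = -1 mod 149: 32 is a quadratic non-residue mod 149. As a residue in [0, p-1] the value is 148.
32^74 mod 149 = 148

148


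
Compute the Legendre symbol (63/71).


p = 71 is prime, so compute (63/71) with the reciprocity algorithm (Jacobi-symbol steps: pull out 2s via (2/n), flip via reciprocity, reduce):
  reciprocity: (63/71) -> -(71/63)
  reduce: (8/63)
  pull out 2: (2/63) = +1  (since 63 mod 8 = 7)
  pull out 2: (2/63) = +1  (since 63 mod 8 = 7)
  pull out 2: (2/63) = +1  (since 63 mod 8 = 7)
  (1/63) = 1
Product of signs = -1
(63/71) = -1

-1


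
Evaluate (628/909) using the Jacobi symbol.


Compute (628/909) via quadratic reciprocity:
  pull out 2: (2/909) = -1  (since 909 mod 8 = 5)
  pull out 2: (2/909) = -1  (since 909 mod 8 = 5)
  reciprocity: (157/909) -> +(909/157)
  reduce: (124/157)
  pull out 2: (2/157) = -1  (since 157 mod 8 = 5)
  pull out 2: (2/157) = -1  (since 157 mod 8 = 5)
  reciprocity: (31/157) -> +(157/31)
  reduce: (2/31)
  pull out 2: (2/31) = +1  (since 31 mod 8 = 7)
  (1/31) = 1
Product of signs = 1

1


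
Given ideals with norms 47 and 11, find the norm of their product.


N(IJ) = N(I) * N(J)
= 47 * 11
= 517

517


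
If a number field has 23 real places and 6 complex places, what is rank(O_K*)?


By Dirichlet's unit theorem:
rank = r1 + r2 - 1
= 23 + 6 - 1
= 28

28


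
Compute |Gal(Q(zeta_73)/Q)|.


|Gal(Q(zeta_73)/Q)| = phi(73)
= 72

72


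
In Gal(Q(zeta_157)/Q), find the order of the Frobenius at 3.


The Frobenius at p in Gal(Q(zeta_n)/Q) = (Z/nZ)* is the class of p, so its order is ord_157(3), the smallest k >= 1 with 3^k = 1 mod 157.
n = 157 = 157, phi(157) = 156; the order divides phi(n).
Divisors of 156: 1, 2, 3, 4, 6, 12, 13, 26, 39, 52, 78, 156
Repeated squaring mod 157: 3^1 = 3, 3^2 = 9, 3^4 = 81, 3^8 = 124, 3^16 = 147, 3^32 = 100, 3^64 = 109, 3^128 = 106
Test divisors in increasing order:
  k=1: 3^1 = 3 mod 157
  k=2: 3^2 = 9 mod 157
  k=3: 3^3 = 9 * 3 = 27 mod 157
  k=4: 3^4 = 81 mod 157
  k=6: 3^6 = 81 * 9 = 101 mod 157
  k=12: 3^12 = 124 * 81 = 153 mod 157
  k=13: 3^13 = 124 * 81 * 3 = 145 mod 157
  k=26: 3^26 = 147 * 124 * 9 = 144 mod 157
  k=39: 3^39 = 100 * 81 * 9 * 3 = 156 mod 157
  k=52: 3^52 = 100 * 147 * 81 = 12 mod 157
  k=78: 3^78 = 109 * 124 * 81 * 9 = 1 mod 157  <- first divisor giving 1
Order = 78

78


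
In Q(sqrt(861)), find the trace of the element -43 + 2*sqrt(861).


Tr(a + b*sqrt(d)) = (a + b*sqrt(d)) + (a - b*sqrt(d)) = 2a
= 2 * (-43)
= -86

-86


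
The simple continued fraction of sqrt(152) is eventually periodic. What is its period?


Run the CF algorithm for sqrt(152).
a_0 = floor(sqrt(152)) = 12; set m_0=0, q_0=1.
Recurrence: m' = q*a - m,  q' = (d - m'^2)/q,  a' = floor((a_0 + m')/q').
  step 1: m=12, q=8, a=3
  step 2: m=12, q=1, a=24
a_2 = 2*a_0 = 24, so the period closes here.
sqrt(152) = [12; 3, 24]
Period length = 2

2


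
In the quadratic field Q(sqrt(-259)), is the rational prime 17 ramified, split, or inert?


K = Q(sqrt(-259)). Since d mod 4 = 1, disc(K) = -259.
Check p | disc: -259 mod 17 = 13.
p does not divide disc. Compute Legendre symbol (d/p):
13^((17-1)/2) mod 17 = 1
(d/p) = 1, so p splits: (p) = P*P' with e=1, f=1, g=2.
Therefore p is split.

split


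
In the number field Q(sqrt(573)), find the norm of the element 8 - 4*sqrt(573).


N(a + b*sqrt(d)) = a^2 - d*b^2
= (8)^2 - (573)*(-4)^2
= 64 - 9168
= -9104

-9104


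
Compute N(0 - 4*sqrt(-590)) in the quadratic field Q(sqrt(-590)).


N(a + b*sqrt(d)) = a^2 - d*b^2
= (0)^2 - (-590)*(-4)^2
= 0 + 9440
= 9440

9440


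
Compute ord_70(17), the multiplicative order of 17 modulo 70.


We want ord_70(17), the smallest k >= 1 with 17^k = 1 mod 70.
n = 70 = 2 * 5 * 7, phi(70) = 24; the order divides phi(n).
Divisors of 24: 1, 2, 3, 4, 6, 8, 12, 24
Repeated squaring mod 70: 17^1 = 17, 17^2 = 9, 17^4 = 11, 17^8 = 51, 17^16 = 11
Test divisors in increasing order:
  k=1: 17^1 = 17 mod 70
  k=2: 17^2 = 9 mod 70
  k=3: 17^3 = 9 * 17 = 13 mod 70
  k=4: 17^4 = 11 mod 70
  k=6: 17^6 = 11 * 9 = 29 mod 70
  k=8: 17^8 = 51 mod 70
  k=12: 17^12 = 51 * 11 = 1 mod 70  <- first divisor giving 1
Order = 12

12


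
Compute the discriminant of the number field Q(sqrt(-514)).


For K = Q(sqrt(d)) with d squarefree: disc(K) = d if d = 1 mod 4, and disc(K) = 4d if d = 2 or 3 mod 4.
Here d = -514, and d mod 4 = 2.
d = 2 mod 4, not 1 (O_K = Z[sqrt(d)]), so disc(K) = 4d = 4 * (-514) = -2056

-2056


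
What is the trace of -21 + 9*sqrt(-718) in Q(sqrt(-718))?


Tr(a + b*sqrt(d)) = (a + b*sqrt(d)) + (a - b*sqrt(d)) = 2a
= 2 * (-21)
= -42

-42


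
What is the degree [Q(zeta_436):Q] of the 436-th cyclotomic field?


The degree equals Euler's totient phi(436).
436 = 2^2 * 109
phi(436) = 216

216


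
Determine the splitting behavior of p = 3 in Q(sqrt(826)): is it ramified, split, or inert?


K = Q(sqrt(826)). Since d mod 4 = 2, disc(K) = 3304.
Check p | disc: 3304 mod 3 = 1.
p does not divide disc. Compute Legendre symbol (d/p):
1^((3-1)/2) mod 3 = 1
(d/p) = 1, so p splits: (p) = P*P' with e=1, f=1, g=2.
Therefore p is split.

split


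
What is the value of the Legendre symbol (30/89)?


p = 89 is prime, so compute (30/89) with the reciprocity algorithm (Jacobi-symbol steps: pull out 2s via (2/n), flip via reciprocity, reduce):
  pull out 2: (2/89) = +1  (since 89 mod 8 = 1)
  reciprocity: (15/89) -> +(89/15)
  reduce: (14/15)
  pull out 2: (2/15) = +1  (since 15 mod 8 = 7)
  reciprocity: (7/15) -> -(15/7)
  reduce: (1/7)
  (1/7) = 1
Product of signs = -1
(30/89) = -1

-1


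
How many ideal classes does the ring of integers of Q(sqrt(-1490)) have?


K = Q(sqrt(-1490)). d mod 4 = 2, so D = disc(K) = 4d = -5960
h(K) equals the number of primitive reduced positive-definite forms (a, b, c) = a*x^2 + b*x*y + c*y^2 with b^2 - 4ac = D,
where reduced means |b| <= a <= c, with b >= 0 whenever |b| = a or a = c, and primitive means gcd(a, b, c) = 1.
Reduced forces 3a^2 <= |D| = 5960, so 1 <= a <= 44; b must have the parity of D, and c = (b^2 - D)/(4a) must be an integer >= a.
Enumerate a = 1..44, b in [-a, a]:
  a=1: (1, 0, 1490)  [1]
  a=2: (2, 0, 745)  [1]
  a=3: (3, -2, 497), (3, 2, 497)  [2]
  a=4: none
  a=5: (5, 0, 298)  [1]
  a=6: (6, -4, 249), (6, 4, 249)  [2]
  a=7: (7, -2, 213), (7, 2, 213)  [2]
  a=8: none
  a=9: (9, -4, 166), (9, 4, 166)  [2]
  a=10: (10, 0, 149)  [1]
  a=11..13: none
  a=14: (14, -12, 109), (14, 12, 109)  [2]
  a=15: (15, -10, 101), (15, 10, 101)  [2]
  a=16..17: none
  a=18: (18, -4, 83), (18, 4, 83)  [2]
  a=19: (19, -14, 81), (19, 14, 81)  [2]
  a=20: none
  a=21: (21, -16, 74), (21, -2, 71), (21, 2, 71), (21, 16, 74)  [4]
  a=22..26: none
  a=27: (27, -14, 57), (27, 14, 57)  [2]
  a=28..29: none
  a=30: (30, -20, 53), (30, 20, 53)  [2]
  a=31..34: none
  a=35: (35, -30, 49), (35, 30, 49)  [2]
  a=36: none
  a=37: (37, -16, 42), (37, 16, 42)  [2]
  a=38: (38, -24, 43), (38, 24, 43)  [2]
  a=39..41: none
  a=42: (42, -40, 45), (42, 40, 45)  [2]
  a=43..44: none
Total reduced forms: 1 + 1 + 2 + 1 + 2 + 2 + 2 + 1 + 2 + 2 + 2 + 2 + 4 + 2 + 2 + 2 + 2 + 2 + 2 = 36
h = 36

36


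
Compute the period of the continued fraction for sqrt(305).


Run the CF algorithm for sqrt(305).
a_0 = floor(sqrt(305)) = 17; set m_0=0, q_0=1.
Recurrence: m' = q*a - m,  q' = (d - m'^2)/q,  a' = floor((a_0 + m')/q').
  step 1: m=17, q=16, a=2
  step 2: m=15, q=5, a=6
  step 3: m=15, q=16, a=2
  step 4: m=17, q=1, a=34
a_4 = 2*a_0 = 34, so the period closes here.
sqrt(305) = [17; 2, 6, 2, 34]
Period length = 4

4


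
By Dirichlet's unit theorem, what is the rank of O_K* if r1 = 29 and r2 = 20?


By Dirichlet's unit theorem:
rank = r1 + r2 - 1
= 29 + 20 - 1
= 48

48


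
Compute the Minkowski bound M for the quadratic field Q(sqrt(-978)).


d = -978, d mod 4 = 2, so disc(K) = 4d = -3912; |disc(K)| = 3912
Imaginary quadratic field, so n = 2, s = r2 = 1, r1 = 0
M = (n!/n^n) * (4/pi)^s * sqrt(|disc(K)|) = (2!/2^2) * (4/pi)^1 * sqrt(3912)
= 0.5 * 1.273240 * 62.545983
= 39.8180

39.8180


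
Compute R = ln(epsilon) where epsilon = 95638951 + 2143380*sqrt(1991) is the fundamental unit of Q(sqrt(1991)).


epsilon = 95638951 + 2143380*sqrt(1991)
= 1.9128e+08
R = ln(1.9128e+08)
= 19.0692

19.0692


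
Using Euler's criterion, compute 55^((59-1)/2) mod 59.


p = 59 is prime and the exponent is (p-1)/2 = 29, so by Euler's criterion 55^29 = (55/59) = +1 or -1 mod 59.
Compute by square-and-multiply:
  29 = 16 + 8 + 4 + 1 (binary 11101)
  Repeated squaring mod 59: 55^1 = 55, 55^2 = 16, 55^4 = 20, 55^8 = 46, 55^16 = 51
  55^29 = 55^16 * 55^8 * 55^4 * 55^1 = 51 * 46 * 20 * 55 mod 59
    51 * 46 = 2346 = 45 mod 59
    45 * 20 = 900 = 15 mod 59
    15 * 55 = 825 = 58 mod 59
  55^29 = 58 mod 59
Result 58 = p - 1 = -1 mod 59: 55 is a quadratic non-residue mod 59. As a residue in [0, p-1] the value is 58.
55^29 mod 59 = 58

58


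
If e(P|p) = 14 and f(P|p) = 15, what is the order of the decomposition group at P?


|D_P| = e * f
= 14 * 15
= 210

210


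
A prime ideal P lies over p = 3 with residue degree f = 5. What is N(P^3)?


N(P^a) = p^(a*f)
= 3^(3*5)
= 3^15
= 14348907

14348907


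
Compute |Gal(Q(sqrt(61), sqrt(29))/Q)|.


The 2 square roots of distinct primes are multiplicatively independent over Q,
so [K:Q] = 2^2 and Gal(K/Q) is isomorphic to (Z/2Z)^2.
|Gal| = 2^2 = 4

4


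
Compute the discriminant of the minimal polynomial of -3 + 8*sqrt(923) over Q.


The element -3 + 8*sqrt(923) has minimal polynomial:
x^2 + 6*x - 59063
Discriminant = (6)^2 - 4*(-59063)
= 36 + 236252
= 236288

236288


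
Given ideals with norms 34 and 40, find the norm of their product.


N(IJ) = N(I) * N(J)
= 34 * 40
= 1360

1360


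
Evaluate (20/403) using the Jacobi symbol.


Compute (20/403) via quadratic reciprocity:
  pull out 2: (2/403) = -1  (since 403 mod 8 = 3)
  pull out 2: (2/403) = -1  (since 403 mod 8 = 3)
  reciprocity: (5/403) -> +(403/5)
  reduce: (3/5)
  reciprocity: (3/5) -> +(5/3)
  reduce: (2/3)
  pull out 2: (2/3) = -1  (since 3 mod 8 = 3)
  (1/3) = 1
Product of signs = -1

-1


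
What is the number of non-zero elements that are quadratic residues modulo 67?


For prime p, the number of non-zero quadratic residues is (p-1)/2.
= (67-1)/2
= 33

33


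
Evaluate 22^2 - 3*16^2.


x^2 - d*y^2
= 22^2 - 3*16^2
= 484 - 768
= -284

-284


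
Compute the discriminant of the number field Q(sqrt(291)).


For K = Q(sqrt(d)) with d squarefree: disc(K) = d if d = 1 mod 4, and disc(K) = 4d if d = 2 or 3 mod 4.
Here d = 291, and d mod 4 = 3.
d = 3 mod 4, not 1 (O_K = Z[sqrt(d)]), so disc(K) = 4d = 4 * (291) = 1164

1164


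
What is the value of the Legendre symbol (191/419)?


p = 419 is prime, so compute (191/419) with the reciprocity algorithm (Jacobi-symbol steps: pull out 2s via (2/n), flip via reciprocity, reduce):
  reciprocity: (191/419) -> -(419/191)
  reduce: (37/191)
  reciprocity: (37/191) -> +(191/37)
  reduce: (6/37)
  pull out 2: (2/37) = -1  (since 37 mod 8 = 5)
  reciprocity: (3/37) -> +(37/3)
  reduce: (1/3)
  (1/3) = 1
Product of signs = 1
(191/419) = 1

1


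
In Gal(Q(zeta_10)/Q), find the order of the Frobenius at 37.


The Frobenius at p in Gal(Q(zeta_n)/Q) = (Z/nZ)* is the class of p, so its order is ord_10(37), the smallest k >= 1 with 37^k = 1 mod 10.
n = 10 = 2 * 5, phi(10) = 4; the order divides phi(n).
Divisors of 4: 1, 2, 4
Repeated squaring mod 10: 37^1 = 7, 37^2 = 9, 37^4 = 1
Test divisors in increasing order:
  k=1: 37^1 = 7 mod 10
  k=2: 37^2 = 9 mod 10
  k=4: 37^4 = 1 mod 10  <- first divisor giving 1
Order = 4

4


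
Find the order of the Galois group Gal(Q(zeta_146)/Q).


|Gal(Q(zeta_146)/Q)| = phi(146)
= 72

72


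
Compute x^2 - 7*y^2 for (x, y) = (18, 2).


x^2 - d*y^2
= 18^2 - 7*2^2
= 324 - 28
= 296

296


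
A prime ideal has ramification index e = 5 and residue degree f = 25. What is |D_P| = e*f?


|D_P| = e * f
= 5 * 25
= 125

125


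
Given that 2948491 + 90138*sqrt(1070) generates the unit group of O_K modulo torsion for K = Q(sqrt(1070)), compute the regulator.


epsilon = 2948491 + 90138*sqrt(1070)
= 5.8970e+06
R = ln(5.8970e+06)
= 15.5900

15.5900


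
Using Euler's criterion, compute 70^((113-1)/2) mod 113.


p = 113 is prime and the exponent is (p-1)/2 = 56, so by Euler's criterion 70^56 = (70/113) = +1 or -1 mod 113.
Compute by square-and-multiply:
  56 = 32 + 16 + 8 (binary 111000)
  Repeated squaring mod 113: 70^1 = 70, 70^2 = 41, 70^4 = 99, 70^8 = 83, 70^16 = 109, 70^32 = 16
  70^56 = 70^32 * 70^16 * 70^8 = 16 * 109 * 83 mod 113
    16 * 109 = 1744 = 49 mod 113
    49 * 83 = 4067 = 112 mod 113
  70^56 = 112 mod 113
Result 112 = p - 1 = -1 mod 113: 70 is a quadratic non-residue mod 113. As a residue in [0, p-1] the value is 112.
70^56 mod 113 = 112

112


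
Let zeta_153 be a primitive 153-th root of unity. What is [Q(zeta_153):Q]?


The degree equals Euler's totient phi(153).
153 = 3^2 * 17
phi(153) = 96

96


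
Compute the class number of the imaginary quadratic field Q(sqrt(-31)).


K = Q(sqrt(-31)). d mod 4 = 1, so D = disc(K) = d = -31
h(K) equals the number of primitive reduced positive-definite forms (a, b, c) = a*x^2 + b*x*y + c*y^2 with b^2 - 4ac = D,
where reduced means |b| <= a <= c, with b >= 0 whenever |b| = a or a = c, and primitive means gcd(a, b, c) = 1.
Reduced forces 3a^2 <= |D| = 31, so 1 <= a <= 3; b must have the parity of D, and c = (b^2 - D)/(4a) must be an integer >= a.
Enumerate a = 1..3, b in [-a, a]:
  a=1: (1, 1, 8)  [1]
  a=2: (2, -1, 4), (2, 1, 4)  [2]
  a=3: none
Total reduced forms: 1 + 2 = 3
h = 3

3


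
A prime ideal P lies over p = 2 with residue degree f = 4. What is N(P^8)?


N(P^a) = p^(a*f)
= 2^(8*4)
= 2^32
= 4294967296

4294967296


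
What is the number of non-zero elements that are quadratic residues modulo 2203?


For prime p, the number of non-zero quadratic residues is (p-1)/2.
= (2203-1)/2
= 1101

1101


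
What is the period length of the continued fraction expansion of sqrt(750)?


Run the CF algorithm for sqrt(750).
a_0 = floor(sqrt(750)) = 27; set m_0=0, q_0=1.
Recurrence: m' = q*a - m,  q' = (d - m'^2)/q,  a' = floor((a_0 + m')/q').
  step 1: m=27, q=21, a=2
  step 2: m=15, q=25, a=1
  step 3: m=10, q=26, a=1
  step 4: m=16, q=19, a=2
  step 5: m=22, q=14, a=3
  step 6: m=20, q=25, a=1
  step 7: m=5, q=29, a=1
  step 8: m=24, q=6, a=8
  step 9: m=24, q=29, a=1
  step 10: m=5, q=25, a=1
  step 11: m=20, q=14, a=3
  step 12: m=22, q=19, a=2
  step 13: m=16, q=26, a=1
  step 14: m=10, q=25, a=1
  step 15: m=15, q=21, a=2
  step 16: m=27, q=1, a=54
a_16 = 2*a_0 = 54, so the period closes here.
sqrt(750) = [27; 2, 1, 1, 2, 3, 1, 1, 8, 1, 1, 3, 2, 1, 1, 2, 54]
Period length = 16

16


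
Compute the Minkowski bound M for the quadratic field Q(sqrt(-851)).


d = -851, d mod 4 = 1, so disc(K) = d = -851; |disc(K)| = 851
Imaginary quadratic field, so n = 2, s = r2 = 1, r1 = 0
M = (n!/n^n) * (4/pi)^s * sqrt(|disc(K)|) = (2!/2^2) * (4/pi)^1 * sqrt(851)
= 0.5 * 1.273240 * 29.171904
= 18.5714

18.5714


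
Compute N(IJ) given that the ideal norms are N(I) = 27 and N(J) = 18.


N(IJ) = N(I) * N(J)
= 27 * 18
= 486

486


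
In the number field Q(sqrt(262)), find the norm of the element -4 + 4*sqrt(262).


N(a + b*sqrt(d)) = a^2 - d*b^2
= (-4)^2 - (262)*(4)^2
= 16 - 4192
= -4176

-4176


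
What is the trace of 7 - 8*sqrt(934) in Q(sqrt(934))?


Tr(a + b*sqrt(d)) = (a + b*sqrt(d)) + (a - b*sqrt(d)) = 2a
= 2 * (7)
= 14

14


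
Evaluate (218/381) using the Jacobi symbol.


Compute (218/381) via quadratic reciprocity:
  pull out 2: (2/381) = -1  (since 381 mod 8 = 5)
  reciprocity: (109/381) -> +(381/109)
  reduce: (54/109)
  pull out 2: (2/109) = -1  (since 109 mod 8 = 5)
  reciprocity: (27/109) -> +(109/27)
  reduce: (1/27)
  (1/27) = 1
Product of signs = 1

1


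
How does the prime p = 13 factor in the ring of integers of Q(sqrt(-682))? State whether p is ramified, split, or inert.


K = Q(sqrt(-682)). Since d mod 4 = 2, disc(K) = -2728.
Check p | disc: -2728 mod 13 = 2.
p does not divide disc. Compute Legendre symbol (d/p):
7^((13-1)/2) mod 13 = -1
(d/p) = -1, so p is inert: (p) stays prime with e=1, f=2, g=1.
Therefore p is inert.

inert


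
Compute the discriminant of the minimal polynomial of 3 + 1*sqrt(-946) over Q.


The element 3 + 1*sqrt(-946) has minimal polynomial:
x^2 - 6*x + 955
Discriminant = (-6)^2 - 4*(955)
= 36 - 3820
= -3784

-3784


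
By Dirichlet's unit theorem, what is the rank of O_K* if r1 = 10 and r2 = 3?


By Dirichlet's unit theorem:
rank = r1 + r2 - 1
= 10 + 3 - 1
= 12

12


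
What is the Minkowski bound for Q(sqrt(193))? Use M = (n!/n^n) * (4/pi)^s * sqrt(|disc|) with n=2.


d = 193, d mod 4 = 1, so disc(K) = d = 193; |disc(K)| = 193
Real quadratic field, so n = 2, s = r2 = 0, r1 = 2
M = (n!/n^n) * (4/pi)^s * sqrt(|disc(K)|) = (2!/2^2) * (4/pi)^0 * sqrt(193)
= 0.5 * 1.000000 * 13.892444
= 6.9462

6.9462


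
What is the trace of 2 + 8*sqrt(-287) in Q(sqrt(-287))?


Tr(a + b*sqrt(d)) = (a + b*sqrt(d)) + (a - b*sqrt(d)) = 2a
= 2 * (2)
= 4

4


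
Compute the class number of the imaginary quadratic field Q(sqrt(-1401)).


K = Q(sqrt(-1401)). d mod 4 = 3, so D = disc(K) = 4d = -5604
h(K) equals the number of primitive reduced positive-definite forms (a, b, c) = a*x^2 + b*x*y + c*y^2 with b^2 - 4ac = D,
where reduced means |b| <= a <= c, with b >= 0 whenever |b| = a or a = c, and primitive means gcd(a, b, c) = 1.
Reduced forces 3a^2 <= |D| = 5604, so 1 <= a <= 43; b must have the parity of D, and c = (b^2 - D)/(4a) must be an integer >= a.
Enumerate a = 1..43, b in [-a, a]:
  a=1: (1, 0, 1401)  [1]
  a=2: (2, 2, 701)  [1]
  a=3: (3, 0, 467)  [1]
  a=4: none
  a=5: (5, -4, 281), (5, 4, 281)  [2]
  a=6: (6, 6, 235)  [1]
  a=7..9: none
  a=10: (10, -6, 141), (10, 6, 141)  [2]
  a=11..12: none
  a=13: (13, -8, 109), (13, 8, 109)  [2]
  a=14: none
  a=15: (15, -6, 94), (15, 6, 94)  [2]
  a=16..18: none
  a=19: (19, -18, 78), (19, 18, 78)  [2]
  a=20..22: none
  a=23: (23, -10, 62), (23, 10, 62)  [2]
  a=24: none
  a=25: (25, -14, 58), (25, 14, 58)  [2]
  a=26: (26, -18, 57), (26, 18, 57)  [2]
  a=27..28: none
  a=29: (29, -14, 50), (29, 14, 50)  [2]
  a=30: (30, -6, 47), (30, 6, 47)  [2]
  a=31: (31, -10, 46), (31, 10, 46)  [2]
  a=32..37: none
  a=38: (38, -18, 39), (38, 18, 39)  [2]
  a=39..43: none
Total reduced forms: 1 + 1 + 1 + 2 + 1 + 2 + 2 + 2 + 2 + 2 + 2 + 2 + 2 + 2 + 2 + 2 = 28
h = 28

28


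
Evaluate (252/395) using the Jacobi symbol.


Compute (252/395) via quadratic reciprocity:
  pull out 2: (2/395) = -1  (since 395 mod 8 = 3)
  pull out 2: (2/395) = -1  (since 395 mod 8 = 3)
  reciprocity: (63/395) -> -(395/63)
  reduce: (17/63)
  reciprocity: (17/63) -> +(63/17)
  reduce: (12/17)
  pull out 2: (2/17) = +1  (since 17 mod 8 = 1)
  pull out 2: (2/17) = +1  (since 17 mod 8 = 1)
  reciprocity: (3/17) -> +(17/3)
  reduce: (2/3)
  pull out 2: (2/3) = -1  (since 3 mod 8 = 3)
  (1/3) = 1
Product of signs = 1

1


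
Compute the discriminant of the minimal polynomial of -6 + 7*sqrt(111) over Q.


The element -6 + 7*sqrt(111) has minimal polynomial:
x^2 + 12*x - 5403
Discriminant = (12)^2 - 4*(-5403)
= 144 + 21612
= 21756

21756


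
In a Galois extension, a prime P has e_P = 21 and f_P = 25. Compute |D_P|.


|D_P| = e * f
= 21 * 25
= 525

525


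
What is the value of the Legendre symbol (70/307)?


p = 307 is prime, so compute (70/307) with the reciprocity algorithm (Jacobi-symbol steps: pull out 2s via (2/n), flip via reciprocity, reduce):
  pull out 2: (2/307) = -1  (since 307 mod 8 = 3)
  reciprocity: (35/307) -> -(307/35)
  reduce: (27/35)
  reciprocity: (27/35) -> -(35/27)
  reduce: (8/27)
  pull out 2: (2/27) = -1  (since 27 mod 8 = 3)
  pull out 2: (2/27) = -1  (since 27 mod 8 = 3)
  pull out 2: (2/27) = -1  (since 27 mod 8 = 3)
  (1/27) = 1
Product of signs = 1
(70/307) = 1

1


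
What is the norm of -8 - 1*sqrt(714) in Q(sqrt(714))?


N(a + b*sqrt(d)) = a^2 - d*b^2
= (-8)^2 - (714)*(-1)^2
= 64 - 714
= -650

-650


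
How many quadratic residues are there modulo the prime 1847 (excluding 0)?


For prime p, the number of non-zero quadratic residues is (p-1)/2.
= (1847-1)/2
= 923

923


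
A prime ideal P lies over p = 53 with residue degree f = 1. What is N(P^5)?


N(P^a) = p^(a*f)
= 53^(5*1)
= 53^5
= 418195493

418195493


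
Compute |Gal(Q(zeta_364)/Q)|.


|Gal(Q(zeta_364)/Q)| = phi(364)
= 144

144


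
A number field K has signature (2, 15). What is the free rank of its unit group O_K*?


By Dirichlet's unit theorem:
rank = r1 + r2 - 1
= 2 + 15 - 1
= 16

16


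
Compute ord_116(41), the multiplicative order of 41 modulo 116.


We want ord_116(41), the smallest k >= 1 with 41^k = 1 mod 116.
n = 116 = 2^2 * 29, phi(116) = 56; the order divides phi(n).
Divisors of 56: 1, 2, 4, 7, 8, 14, 28, 56
Repeated squaring mod 116: 41^1 = 41, 41^2 = 57, 41^4 = 1, 41^8 = 1, 41^16 = 1, 41^32 = 1
Test divisors in increasing order:
  k=1: 41^1 = 41 mod 116
  k=2: 41^2 = 57 mod 116
  k=4: 41^4 = 1 mod 116  <- first divisor giving 1
Order = 4

4


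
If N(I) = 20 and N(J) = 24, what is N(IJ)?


N(IJ) = N(I) * N(J)
= 20 * 24
= 480

480


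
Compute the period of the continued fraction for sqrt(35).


Run the CF algorithm for sqrt(35).
a_0 = floor(sqrt(35)) = 5; set m_0=0, q_0=1.
Recurrence: m' = q*a - m,  q' = (d - m'^2)/q,  a' = floor((a_0 + m')/q').
  step 1: m=5, q=10, a=1
  step 2: m=5, q=1, a=10
a_2 = 2*a_0 = 10, so the period closes here.
sqrt(35) = [5; 1, 10]
Period length = 2

2


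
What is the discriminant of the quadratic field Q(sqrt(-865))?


For K = Q(sqrt(d)) with d squarefree: disc(K) = d if d = 1 mod 4, and disc(K) = 4d if d = 2 or 3 mod 4.
Here d = -865, and d mod 4 = 3.
d = 3 mod 4, not 1 (O_K = Z[sqrt(d)]), so disc(K) = 4d = 4 * (-865) = -3460

-3460


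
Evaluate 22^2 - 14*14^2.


x^2 - d*y^2
= 22^2 - 14*14^2
= 484 - 2744
= -2260

-2260


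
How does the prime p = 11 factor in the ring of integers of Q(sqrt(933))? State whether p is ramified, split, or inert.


K = Q(sqrt(933)). Since d mod 4 = 1, disc(K) = 933.
Check p | disc: 933 mod 11 = 9.
p does not divide disc. Compute Legendre symbol (d/p):
9^((11-1)/2) mod 11 = 1
(d/p) = 1, so p splits: (p) = P*P' with e=1, f=1, g=2.
Therefore p is split.

split


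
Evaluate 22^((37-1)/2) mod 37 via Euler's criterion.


p = 37 is prime and the exponent is (p-1)/2 = 18, so by Euler's criterion 22^18 = (22/37) = +1 or -1 mod 37.
Compute by square-and-multiply:
  18 = 16 + 2 (binary 10010)
  Repeated squaring mod 37: 22^1 = 22, 22^2 = 3, 22^4 = 9, 22^8 = 7, 22^16 = 12
  22^18 = 22^16 * 22^2 = 12 * 3 mod 37
    12 * 3 = 36 = 36 mod 37
  22^18 = 36 mod 37
Result 36 = p - 1 = -1 mod 37: 22 is a quadratic non-residue mod 37. As a residue in [0, p-1] the value is 36.
22^18 mod 37 = 36

36


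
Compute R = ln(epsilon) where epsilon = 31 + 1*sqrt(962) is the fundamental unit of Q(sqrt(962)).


epsilon = 31 + 1*sqrt(962)
= 62.0161
R = ln(62.0161)
= 4.1274

4.1274


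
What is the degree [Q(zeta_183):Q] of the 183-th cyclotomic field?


The degree equals Euler's totient phi(183).
183 = 3 * 61
phi(183) = 120

120


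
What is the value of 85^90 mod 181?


p = 181 is prime and the exponent is (p-1)/2 = 90, so by Euler's criterion 85^90 = (85/181) = +1 or -1 mod 181.
Compute by square-and-multiply:
  90 = 64 + 16 + 8 + 2 (binary 1011010)
  Repeated squaring mod 181: 85^1 = 85, 85^2 = 166, 85^4 = 44, 85^8 = 126, 85^16 = 129, 85^32 = 170, 85^64 = 121
  85^90 = 85^64 * 85^16 * 85^8 * 85^2 = 121 * 129 * 126 * 166 mod 181
    121 * 129 = 15609 = 43 mod 181
    43 * 126 = 5418 = 169 mod 181
    169 * 166 = 28054 = 180 mod 181
  85^90 = 180 mod 181
Result 180 = p - 1 = -1 mod 181: 85 is a quadratic non-residue mod 181. As a residue in [0, p-1] the value is 180.
85^90 mod 181 = 180

180


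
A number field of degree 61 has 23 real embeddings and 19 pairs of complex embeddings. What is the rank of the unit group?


By Dirichlet's unit theorem:
rank = r1 + r2 - 1
= 23 + 19 - 1
= 41

41


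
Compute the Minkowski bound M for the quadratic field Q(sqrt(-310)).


d = -310, d mod 4 = 2, so disc(K) = 4d = -1240; |disc(K)| = 1240
Imaginary quadratic field, so n = 2, s = r2 = 1, r1 = 0
M = (n!/n^n) * (4/pi)^s * sqrt(|disc(K)|) = (2!/2^2) * (4/pi)^1 * sqrt(1240)
= 0.5 * 1.273240 * 35.213634
= 22.4177

22.4177


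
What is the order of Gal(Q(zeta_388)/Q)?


|Gal(Q(zeta_388)/Q)| = phi(388)
= 192

192


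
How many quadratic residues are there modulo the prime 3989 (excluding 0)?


For prime p, the number of non-zero quadratic residues is (p-1)/2.
= (3989-1)/2
= 1994

1994


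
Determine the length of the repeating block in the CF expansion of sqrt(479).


Run the CF algorithm for sqrt(479).
a_0 = floor(sqrt(479)) = 21; set m_0=0, q_0=1.
Recurrence: m' = q*a - m,  q' = (d - m'^2)/q,  a' = floor((a_0 + m')/q').
  step 1: m=21, q=38, a=1
  step 2: m=17, q=5, a=7
  step 3: m=18, q=31, a=1
  step 4: m=13, q=10, a=3
  step 5: m=17, q=19, a=2
  step 6: m=21, q=2, a=21
  step 7: m=21, q=19, a=2
  step 8: m=17, q=10, a=3
  step 9: m=13, q=31, a=1
  step 10: m=18, q=5, a=7
  step 11: m=17, q=38, a=1
  step 12: m=21, q=1, a=42
a_12 = 2*a_0 = 42, so the period closes here.
sqrt(479) = [21; 1, 7, 1, 3, 2, 21, 2, 3, 1, 7, 1, 42]
Period length = 12

12


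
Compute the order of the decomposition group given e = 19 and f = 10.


|D_P| = e * f
= 19 * 10
= 190

190


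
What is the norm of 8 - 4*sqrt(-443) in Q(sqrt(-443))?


N(a + b*sqrt(d)) = a^2 - d*b^2
= (8)^2 - (-443)*(-4)^2
= 64 + 7088
= 7152

7152


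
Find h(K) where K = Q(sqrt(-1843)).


K = Q(sqrt(-1843)). d mod 4 = 1, so D = disc(K) = d = -1843
h(K) equals the number of primitive reduced positive-definite forms (a, b, c) = a*x^2 + b*x*y + c*y^2 with b^2 - 4ac = D,
where reduced means |b| <= a <= c, with b >= 0 whenever |b| = a or a = c, and primitive means gcd(a, b, c) = 1.
Reduced forces 3a^2 <= |D| = 1843, so 1 <= a <= 24; b must have the parity of D, and c = (b^2 - D)/(4a) must be an integer >= a.
Enumerate a = 1..24, b in [-a, a]:
  a=1: (1, 1, 461)  [1]
  a=2..10: none
  a=11: (11, -7, 43), (11, 7, 43)  [2]
  a=12: none
  a=13: (13, -9, 37), (13, 9, 37)  [2]
  a=14..18: none
  a=19: (19, 19, 29)  [1]
  a=20..24: none
Total reduced forms: 1 + 2 + 2 + 1 = 6
h = 6

6


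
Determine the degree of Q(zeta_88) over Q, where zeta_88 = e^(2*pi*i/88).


The degree equals Euler's totient phi(88).
88 = 2^3 * 11
phi(88) = 40

40


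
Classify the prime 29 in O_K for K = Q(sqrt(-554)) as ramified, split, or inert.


K = Q(sqrt(-554)). Since d mod 4 = 2, disc(K) = -2216.
Check p | disc: -2216 mod 29 = 17.
p does not divide disc. Compute Legendre symbol (d/p):
26^((29-1)/2) mod 29 = -1
(d/p) = -1, so p is inert: (p) stays prime with e=1, f=2, g=1.
Therefore p is inert.

inert


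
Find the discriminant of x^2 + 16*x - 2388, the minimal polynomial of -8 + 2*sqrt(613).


The element -8 + 2*sqrt(613) has minimal polynomial:
x^2 + 16*x - 2388
Discriminant = (16)^2 - 4*(-2388)
= 256 + 9552
= 9808

9808


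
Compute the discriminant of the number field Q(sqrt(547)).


For K = Q(sqrt(d)) with d squarefree: disc(K) = d if d = 1 mod 4, and disc(K) = 4d if d = 2 or 3 mod 4.
Here d = 547, and d mod 4 = 3.
d = 3 mod 4, not 1 (O_K = Z[sqrt(d)]), so disc(K) = 4d = 4 * (547) = 2188

2188


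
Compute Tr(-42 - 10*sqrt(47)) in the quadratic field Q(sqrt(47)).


Tr(a + b*sqrt(d)) = (a + b*sqrt(d)) + (a - b*sqrt(d)) = 2a
= 2 * (-42)
= -84

-84


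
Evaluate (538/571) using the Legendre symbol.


p = 571 is prime, so compute (538/571) with the reciprocity algorithm (Jacobi-symbol steps: pull out 2s via (2/n), flip via reciprocity, reduce):
  pull out 2: (2/571) = -1  (since 571 mod 8 = 3)
  reciprocity: (269/571) -> +(571/269)
  reduce: (33/269)
  reciprocity: (33/269) -> +(269/33)
  reduce: (5/33)
  reciprocity: (5/33) -> +(33/5)
  reduce: (3/5)
  reciprocity: (3/5) -> +(5/3)
  reduce: (2/3)
  pull out 2: (2/3) = -1  (since 3 mod 8 = 3)
  (1/3) = 1
Product of signs = 1
(538/571) = 1

1


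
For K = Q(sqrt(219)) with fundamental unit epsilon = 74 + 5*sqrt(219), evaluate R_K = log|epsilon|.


epsilon = 74 + 5*sqrt(219)
= 147.9932
R = ln(147.9932)
= 4.9972

4.9972


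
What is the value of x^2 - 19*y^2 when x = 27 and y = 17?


x^2 - d*y^2
= 27^2 - 19*17^2
= 729 - 5491
= -4762

-4762


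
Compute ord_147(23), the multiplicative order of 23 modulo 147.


We want ord_147(23), the smallest k >= 1 with 23^k = 1 mod 147.
n = 147 = 3 * 7^2, phi(147) = 84; the order divides phi(n).
Divisors of 84: 1, 2, 3, 4, 6, 7, 12, 14, 21, 28, 42, 84
Repeated squaring mod 147: 23^1 = 23, 23^2 = 88, 23^4 = 100, 23^8 = 4, 23^16 = 16, 23^32 = 109, 23^64 = 121
Test divisors in increasing order:
  k=1: 23^1 = 23 mod 147
  k=2: 23^2 = 88 mod 147
  k=3: 23^3 = 88 * 23 = 113 mod 147
  k=4: 23^4 = 100 mod 147
  k=6: 23^6 = 100 * 88 = 127 mod 147
  k=7: 23^7 = 100 * 88 * 23 = 128 mod 147
  k=12: 23^12 = 4 * 100 = 106 mod 147
  k=14: 23^14 = 4 * 100 * 88 = 67 mod 147
  k=21: 23^21 = 16 * 100 * 23 = 50 mod 147
  k=28: 23^28 = 16 * 4 * 100 = 79 mod 147
  k=42: 23^42 = 109 * 4 * 88 = 1 mod 147  <- first divisor giving 1
Order = 42

42


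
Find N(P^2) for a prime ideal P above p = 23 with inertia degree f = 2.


N(P^a) = p^(a*f)
= 23^(2*2)
= 23^4
= 279841

279841


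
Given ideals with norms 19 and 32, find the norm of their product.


N(IJ) = N(I) * N(J)
= 19 * 32
= 608

608


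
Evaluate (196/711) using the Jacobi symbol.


Compute (196/711) via quadratic reciprocity:
  pull out 2: (2/711) = +1  (since 711 mod 8 = 7)
  pull out 2: (2/711) = +1  (since 711 mod 8 = 7)
  reciprocity: (49/711) -> +(711/49)
  reduce: (25/49)
  reciprocity: (25/49) -> +(49/25)
  reduce: (24/25)
  pull out 2: (2/25) = +1  (since 25 mod 8 = 1)
  pull out 2: (2/25) = +1  (since 25 mod 8 = 1)
  pull out 2: (2/25) = +1  (since 25 mod 8 = 1)
  reciprocity: (3/25) -> +(25/3)
  reduce: (1/3)
  (1/3) = 1
Product of signs = 1

1


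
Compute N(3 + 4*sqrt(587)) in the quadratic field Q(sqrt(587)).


N(a + b*sqrt(d)) = a^2 - d*b^2
= (3)^2 - (587)*(4)^2
= 9 - 9392
= -9383

-9383


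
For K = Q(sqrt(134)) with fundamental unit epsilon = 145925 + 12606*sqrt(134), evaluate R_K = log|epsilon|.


epsilon = 145925 + 12606*sqrt(134)
= 291850.0000
R = ln(291850.0000)
= 12.5840

12.5840


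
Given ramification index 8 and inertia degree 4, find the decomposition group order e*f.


|D_P| = e * f
= 8 * 4
= 32

32


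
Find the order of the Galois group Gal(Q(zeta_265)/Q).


|Gal(Q(zeta_265)/Q)| = phi(265)
= 208

208


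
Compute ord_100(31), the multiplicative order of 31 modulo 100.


We want ord_100(31), the smallest k >= 1 with 31^k = 1 mod 100.
n = 100 = 2^2 * 5^2, phi(100) = 40; the order divides phi(n).
Divisors of 40: 1, 2, 4, 5, 8, 10, 20, 40
Repeated squaring mod 100: 31^1 = 31, 31^2 = 61, 31^4 = 21, 31^8 = 41, 31^16 = 81, 31^32 = 61
Test divisors in increasing order:
  k=1: 31^1 = 31 mod 100
  k=2: 31^2 = 61 mod 100
  k=4: 31^4 = 21 mod 100
  k=5: 31^5 = 21 * 31 = 51 mod 100
  k=8: 31^8 = 41 mod 100
  k=10: 31^10 = 41 * 61 = 1 mod 100  <- first divisor giving 1
Order = 10

10


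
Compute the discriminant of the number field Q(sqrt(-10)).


For K = Q(sqrt(d)) with d squarefree: disc(K) = d if d = 1 mod 4, and disc(K) = 4d if d = 2 or 3 mod 4.
Here d = -10, and d mod 4 = 2.
d = 2 mod 4, not 1 (O_K = Z[sqrt(d)]), so disc(K) = 4d = 4 * (-10) = -40

-40


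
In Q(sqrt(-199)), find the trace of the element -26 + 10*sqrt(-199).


Tr(a + b*sqrt(d)) = (a + b*sqrt(d)) + (a - b*sqrt(d)) = 2a
= 2 * (-26)
= -52

-52


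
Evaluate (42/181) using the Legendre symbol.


p = 181 is prime, so compute (42/181) with the reciprocity algorithm (Jacobi-symbol steps: pull out 2s via (2/n), flip via reciprocity, reduce):
  pull out 2: (2/181) = -1  (since 181 mod 8 = 5)
  reciprocity: (21/181) -> +(181/21)
  reduce: (13/21)
  reciprocity: (13/21) -> +(21/13)
  reduce: (8/13)
  pull out 2: (2/13) = -1  (since 13 mod 8 = 5)
  pull out 2: (2/13) = -1  (since 13 mod 8 = 5)
  pull out 2: (2/13) = -1  (since 13 mod 8 = 5)
  (1/13) = 1
Product of signs = 1
(42/181) = 1

1


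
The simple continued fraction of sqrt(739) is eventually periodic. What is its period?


Run the CF algorithm for sqrt(739).
a_0 = floor(sqrt(739)) = 27; set m_0=0, q_0=1.
Recurrence: m' = q*a - m,  q' = (d - m'^2)/q,  a' = floor((a_0 + m')/q').
  step 1: m=27, q=10, a=5
  step 2: m=23, q=21, a=2
  step 3: m=19, q=18, a=2
  step 4: m=17, q=25, a=1
  step 5: m=8, q=27, a=1
  step 6: m=19, q=14, a=3
  step 7: m=23, q=15, a=3
  step 8: m=22, q=17, a=2
  step 9: m=12, q=35, a=1
  step 10: m=23, q=6, a=8
  step 11: m=25, q=19, a=2
  step 12: m=13, q=30, a=1
  step 13: m=17, q=15, a=2
  step 14: m=13, q=38, a=1
  step 15: m=25, q=3, a=17
  step 16: m=26, q=21, a=2
  step 17: m=16, q=23, a=1
  step 18: m=7, q=30, a=1
  step 19: m=23, q=7, a=7
  step 20: m=26, q=9, a=5
  step 21: m=19, q=42, a=1
  step 22: m=23, q=5, a=10
  step 23: m=27, q=2, a=27
  step 24: m=27, q=5, a=10
  step 25: m=23, q=42, a=1
  step 26: m=19, q=9, a=5
  step 27: m=26, q=7, a=7
  step 28: m=23, q=30, a=1
  step 29: m=7, q=23, a=1
  step 30: m=16, q=21, a=2
  step 31: m=26, q=3, a=17
  step 32: m=25, q=38, a=1
  step 33: m=13, q=15, a=2
  step 34: m=17, q=30, a=1
  step 35: m=13, q=19, a=2
  step 36: m=25, q=6, a=8
  step 37: m=23, q=35, a=1
  step 38: m=12, q=17, a=2
  step 39: m=22, q=15, a=3
  step 40: m=23, q=14, a=3
  step 41: m=19, q=27, a=1
  step 42: m=8, q=25, a=1
  step 43: m=17, q=18, a=2
  step 44: m=19, q=21, a=2
  step 45: m=23, q=10, a=5
  step 46: m=27, q=1, a=54
a_46 = 2*a_0 = 54, so the period closes here.
sqrt(739) = [27; 5, 2, 2, 1, 1, 3, 3, 2, 1, 8, 2, 1, 2, 1, 17, 2, 1, 1, 7, 5, 1, 10, 27, 10, 1, 5, 7, 1, 1, 2, 17, 1, 2, 1, 2, 8, 1, 2, 3, 3, 1, 1, 2, 2, 5, 54]
Period length = 46

46


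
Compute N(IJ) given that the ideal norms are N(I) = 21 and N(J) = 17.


N(IJ) = N(I) * N(J)
= 21 * 17
= 357

357


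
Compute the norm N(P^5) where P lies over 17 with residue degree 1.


N(P^a) = p^(a*f)
= 17^(5*1)
= 17^5
= 1419857

1419857
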